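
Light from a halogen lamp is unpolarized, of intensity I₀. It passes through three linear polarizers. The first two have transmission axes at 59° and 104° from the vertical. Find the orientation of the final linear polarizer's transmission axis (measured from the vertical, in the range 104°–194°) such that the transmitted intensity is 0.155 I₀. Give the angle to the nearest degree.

θ ≈ 142°

Unpolarized light through the first polarizer → I₁ = ½ I₀, now polarized at 59°.
I₂ = I₁ cos²(104° − 59°) = 0.5 I₀ · cos²(45°) = 0.25 I₀.
Need I₃/I₀ = 0.155, so cos²(θ − 104°) = 0.155 / 0.25 = 0.62.
θ − 104° = arccos(√0.62) = 38.1°, giving θ ≈ 104 + 38.1 = 142.1°.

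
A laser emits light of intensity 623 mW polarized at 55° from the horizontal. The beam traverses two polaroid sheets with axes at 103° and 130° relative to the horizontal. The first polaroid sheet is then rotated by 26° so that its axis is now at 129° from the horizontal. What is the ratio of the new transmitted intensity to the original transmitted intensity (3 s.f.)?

Before rotation:
By Malus's law, I₁ = I₀ cos²(103° − 55°) = I₀ cos²(48°) = 0.4477 I₀.
I₂ = I₁ cos²(130° − 103°) = 0.4477 I₀ · cos²(27°) = 0.3555 I₀.
After rotation:
I₁ = I₀ cos²(129° − 55°) = I₀ cos²(74°) = 0.07598 I₀.
I₂ = I₁ cos²(130° − 129°) = 0.07598 I₀ · cos²(1°) = 0.07595 I₀.
Ratio = 0.07595 / 0.3555 = 0.2137.

I_new/I_old ≈ 0.214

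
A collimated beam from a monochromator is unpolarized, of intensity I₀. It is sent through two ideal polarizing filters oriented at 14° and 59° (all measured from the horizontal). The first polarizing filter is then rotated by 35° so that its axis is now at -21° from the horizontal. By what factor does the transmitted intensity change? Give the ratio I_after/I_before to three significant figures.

I_new/I_old ≈ 0.0603

Before rotation:
Unpolarized light through the first polarizer → I₁ = ½ I₀, now polarized at 14°.
I₂ = I₁ cos²(59° − 14°) = 0.5 I₀ · cos²(45°) = 0.25 I₀.
After rotation:
Unpolarized light through the first polarizer → I₁ = ½ I₀, now polarized at -21°.
I₂ = I₁ cos²(59° + 21°) = 0.5 I₀ · cos²(80°) = 0.01508 I₀.
Ratio = 0.01508 / 0.25 = 0.06031.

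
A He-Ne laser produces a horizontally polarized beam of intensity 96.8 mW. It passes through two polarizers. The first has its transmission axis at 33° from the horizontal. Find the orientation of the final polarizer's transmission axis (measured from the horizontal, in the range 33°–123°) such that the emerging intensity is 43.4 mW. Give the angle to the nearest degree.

θ ≈ 70°

By Malus's law, I₁ = I₀ cos²(33° − 0°) = I₀ cos²(33°) = 0.7034 I₀.
Target fraction: 43.4 / 96.8 mW = 0.4483 of I₀.
Need I₂/I₀ = 0.4483, so cos²(θ − 33°) = 0.4483 / 0.7034 = 0.6374.
θ − 33° = arccos(√0.6374) = 37.0°, giving θ ≈ 33 + 37.0 = 70.0°.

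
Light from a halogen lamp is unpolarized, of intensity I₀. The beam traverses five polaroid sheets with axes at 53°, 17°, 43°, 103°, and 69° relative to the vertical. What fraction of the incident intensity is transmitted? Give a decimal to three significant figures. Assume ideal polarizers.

Unpolarized light through the first polarizer → I₁ = ½ I₀, now polarized at 53°.
I₂ = I₁ cos²(17° − 53°) = 0.5 I₀ · cos²(36°) = 0.3273 I₀.
I₃ = I₂ cos²(43° − 17°) = 0.3273 I₀ · cos²(26°) = 0.2644 I₀.
I₄ = I₃ cos²(103° − 43°) = 0.2644 I₀ · cos²(60°) = 0.06609 I₀.
I₅ = I₄ cos²(69° − 103°) = 0.06609 I₀ · cos²(34°) = 0.04542 I₀.
Transmitted fraction = 0.04542.

≈ 0.0454 I₀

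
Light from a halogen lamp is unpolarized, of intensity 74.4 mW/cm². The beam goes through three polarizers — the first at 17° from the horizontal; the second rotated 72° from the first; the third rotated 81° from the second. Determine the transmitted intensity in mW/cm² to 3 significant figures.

Unpolarized light through the first polarizer → I₁ = 74.4 mW/cm²/2 = 37.2 mW/cm², polarized at 17°.
I₂ = I₁ · cos²(72°) = 37.2 · 0.09549 = 3.552 mW/cm².
I₃ = I₂ · cos²(81°) = 3.552 · 0.02447 = 0.08693 mW/cm².

I ≈ 0.0869 mW/cm²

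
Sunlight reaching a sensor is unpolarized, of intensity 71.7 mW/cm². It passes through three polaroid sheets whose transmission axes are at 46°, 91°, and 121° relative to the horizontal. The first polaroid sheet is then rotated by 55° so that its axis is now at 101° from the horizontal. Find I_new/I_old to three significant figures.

I_new/I_old ≈ 1.94

Before rotation:
Unpolarized light through the first polarizer → I₁ = ½ I₀, now polarized at 46°.
I₂ = I₁ cos²(91° − 46°) = 0.5 I₀ · cos²(45°) = 0.25 I₀.
I₃ = I₂ cos²(121° − 91°) = 0.25 I₀ · cos²(30°) = 0.1875 I₀.
After rotation:
Unpolarized light through the first polarizer → I₁ = ½ I₀, now polarized at 101°.
I₂ = I₁ cos²(91° − 101°) = 0.5 I₀ · cos²(10°) = 0.4849 I₀.
I₃ = I₂ cos²(121° − 91°) = 0.4849 I₀ · cos²(30°) = 0.3637 I₀.
Ratio = 0.3637 / 0.1875 = 1.94.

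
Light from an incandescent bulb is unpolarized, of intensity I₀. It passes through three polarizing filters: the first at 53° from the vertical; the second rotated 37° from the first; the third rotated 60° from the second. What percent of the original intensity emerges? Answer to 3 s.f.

Unpolarized light through the first polarizer → I₁ = ½ I₀, now polarized at 53°.
I₂ = I₁ cos²(37°) = 0.5 · 0.6378 I₀ = 0.3189 I₀.
I₃ = I₂ cos²(60°) = 0.3189 · 0.25 I₀ = 0.07973 I₀.
That is 7.973% of the incident intensity.

≈ 7.97%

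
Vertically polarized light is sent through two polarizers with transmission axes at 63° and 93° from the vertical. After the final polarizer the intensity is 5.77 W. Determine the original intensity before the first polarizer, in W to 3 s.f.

By Malus's law, I₁ = I₀ cos²(63° − 0°) = I₀ cos²(63°) = 0.2061 I₀.
I₂ = I₁ cos²(93° − 63°) = 0.2061 I₀ · cos²(30°) = 0.1546 I₀.
So 5.77 W = 0.1546 I₀, giving I₀ = 5.77/0.1546 = 37.33 W.

I₀ ≈ 37.3 W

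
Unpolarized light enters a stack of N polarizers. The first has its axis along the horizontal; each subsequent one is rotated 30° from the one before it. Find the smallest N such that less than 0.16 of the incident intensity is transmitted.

First polarizer halves the unpolarized light: factor 1/2.
Each further stage multiplies by cos²(30°) = 0.75.
After N polarizers: T = 0.5·0.75^(N−1). Require T < 0.16 ⇒ N−1 > ln(0.16/0.5)/ln(0.75) = 3.96, so N−1 ≥ 4 and N = 5.
Check: N=5 gives T = 0.1582 < 0.16; N=4 gives T = 0.2109.

N = 5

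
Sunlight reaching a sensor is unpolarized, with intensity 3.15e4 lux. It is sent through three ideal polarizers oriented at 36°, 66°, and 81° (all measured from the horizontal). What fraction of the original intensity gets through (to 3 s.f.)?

I/I₀ ≈ 0.350

Unpolarized light through the first polarizer → I₁ = 3.15e4 lux/2 = 1.575e+04 lux, polarized at 36°.
I₂ = I₁ · cos²(30°) = 1.575e+04 · 0.75 = 1.181e+04 lux.
I₃ = I₂ · cos²(15°) = 1.181e+04 · 0.933 = 1.102e+04 lux.
Transmitted fraction = 0.3499.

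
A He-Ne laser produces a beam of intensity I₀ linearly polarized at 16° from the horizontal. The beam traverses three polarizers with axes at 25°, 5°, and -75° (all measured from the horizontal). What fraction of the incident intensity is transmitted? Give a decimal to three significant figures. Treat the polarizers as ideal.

I₁ = I₀ cos²(25° − 16°) = I₀ cos²(9°) = 0.9755 I₀.
I₂ = I₁ cos²(5° − 25°) = 0.9755 I₀ · cos²(20°) = 0.8614 I₀.
I₃ = I₂ cos²(-75° − 5°) = 0.8614 I₀ · cos²(80°) = 0.02597 I₀.
Transmitted fraction = 0.02597.

≈ 0.0260 I₀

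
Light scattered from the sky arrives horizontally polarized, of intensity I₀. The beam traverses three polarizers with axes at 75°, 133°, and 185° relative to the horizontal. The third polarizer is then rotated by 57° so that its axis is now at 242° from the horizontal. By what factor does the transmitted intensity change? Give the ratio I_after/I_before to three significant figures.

I_new/I_old ≈ 0.280

Before rotation:
By Malus's law, I₁ = I₀ cos²(75° − 0°) = I₀ cos²(75°) = 0.06699 I₀.
I₂ = I₁ cos²(133° − 75°) = 0.06699 I₀ · cos²(58°) = 0.01881 I₀.
I₃ = I₂ cos²(185° − 133°) = 0.01881 I₀ · cos²(52°) = 0.00713 I₀.
After rotation:
I₁ = I₀ cos²(75° − 0°) = I₀ cos²(75°) = 0.06699 I₀.
I₂ = I₁ cos²(133° − 75°) = 0.06699 I₀ · cos²(58°) = 0.01881 I₀.
Angle between axes 2 and 3: 71°. I₃ = 0.01881 I₀ · cos²(71°) = 0.001994 I₀.
Ratio = 0.001994 / 0.00713 = 0.2796.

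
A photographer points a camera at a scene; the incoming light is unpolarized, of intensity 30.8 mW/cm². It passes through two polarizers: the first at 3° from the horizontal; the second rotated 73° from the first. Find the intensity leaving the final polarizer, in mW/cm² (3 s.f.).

I ≈ 1.32 mW/cm²

Unpolarized light through the first polarizer → I₁ = 30.8 mW/cm²/2 = 15.4 mW/cm², polarized at 3°.
I₂ = I₁ · cos²(73°) = 15.4 · 0.08548 = 1.316 mW/cm².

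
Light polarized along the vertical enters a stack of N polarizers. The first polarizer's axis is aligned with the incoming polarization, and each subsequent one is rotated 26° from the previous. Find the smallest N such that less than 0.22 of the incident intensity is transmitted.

First polarizer is aligned with the polarization: full transmission.
Each further stage multiplies by cos²(26°) = 0.8078.
After N polarizers: T = 0.8078^(N−1). Require T < 0.22 ⇒ N−1 > ln(0.22)/ln(0.8078) = 7.10, so N−1 ≥ 8 and N = 9.
Check: N=9 gives T = 0.1814 < 0.22; N=8 gives T = 0.2245.

N = 9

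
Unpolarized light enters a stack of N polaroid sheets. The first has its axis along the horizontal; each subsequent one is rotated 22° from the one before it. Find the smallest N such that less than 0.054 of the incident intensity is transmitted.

First polarizer halves the unpolarized light: factor 1/2.
Each further stage multiplies by cos²(22°) = 0.8597.
After N polarizers: T = 0.5·0.8597^(N−1). Require T < 0.054 ⇒ N−1 > ln(0.054/0.5)/ln(0.8597) = 14.72, so N−1 ≥ 15 and N = 16.
Check: N=16 gives T = 0.05175 < 0.054; N=15 gives T = 0.0602.

N = 16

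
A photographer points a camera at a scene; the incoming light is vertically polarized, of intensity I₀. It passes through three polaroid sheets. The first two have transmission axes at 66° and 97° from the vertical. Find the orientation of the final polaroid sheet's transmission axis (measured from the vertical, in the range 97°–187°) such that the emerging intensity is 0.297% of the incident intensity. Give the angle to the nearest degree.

θ ≈ 178°

I₁ = I₀ cos²(66° − 0°) = I₀ cos²(66°) = 0.1654 I₀.
I₂ = I₁ cos²(97° − 66°) = 0.1654 I₀ · cos²(31°) = 0.1216 I₀.
Need I₃/I₀ = 0.00297, so cos²(θ − 97°) = 0.00297 / 0.1216 = 0.02443.
θ − 97° = arccos(√0.02443) = 81.0°, giving θ ≈ 97 + 81.0 = 178.0°.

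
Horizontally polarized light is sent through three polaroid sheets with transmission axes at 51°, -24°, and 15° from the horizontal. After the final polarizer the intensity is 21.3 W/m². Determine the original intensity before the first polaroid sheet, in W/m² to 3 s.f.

I₀ ≈ 1330 W/m²

I₁ = I₀ cos²(51° − 0°) = I₀ cos²(51°) = 0.396 I₀.
I₂ = I₁ cos²(-24° − 51°) = 0.396 I₀ · cos²(75°) = 0.02653 I₀.
I₃ = I₂ cos²(15° + 24°) = 0.02653 I₀ · cos²(39°) = 0.01602 I₀.
So 21.3 W/m² = 0.01602 I₀, giving I₀ = 21.3/0.01602 = 1329 W/m².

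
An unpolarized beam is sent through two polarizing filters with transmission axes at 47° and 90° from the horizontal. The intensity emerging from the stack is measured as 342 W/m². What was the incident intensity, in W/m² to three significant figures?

Unpolarized light through the first polarizer → I₁ = ½ I₀, now polarized at 47°.
I₂ = I₁ cos²(90° − 47°) = 0.5 I₀ · cos²(43°) = 0.2674 I₀.
So 342 W/m² = 0.2674 I₀, giving I₀ = 342/0.2674 = 1279 W/m².

I₀ ≈ 1280 W/m²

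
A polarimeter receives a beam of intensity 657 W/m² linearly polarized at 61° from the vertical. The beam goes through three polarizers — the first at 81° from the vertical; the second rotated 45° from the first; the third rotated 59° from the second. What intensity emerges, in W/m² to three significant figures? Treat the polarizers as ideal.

I ≈ 76.9 W/m²

By Malus's law, I₁ = 657 W/m² · cos²(20°) = 580.1 W/m².
I₂ = I₁ · cos²(45°) = 580.1 · 0.5 = 290.1 W/m².
I₃ = I₂ · cos²(59°) = 290.1 · 0.2653 = 76.95 W/m².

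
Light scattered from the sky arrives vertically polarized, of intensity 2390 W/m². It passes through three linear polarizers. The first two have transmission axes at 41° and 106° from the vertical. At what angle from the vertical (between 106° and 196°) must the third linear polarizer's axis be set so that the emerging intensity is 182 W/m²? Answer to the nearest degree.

By Malus's law, I₁ = I₀ cos²(41° − 0°) = I₀ cos²(41°) = 0.5696 I₀.
I₂ = I₁ cos²(106° − 41°) = 0.5696 I₀ · cos²(65°) = 0.1017 I₀.
Target fraction: 182 / 2390 W/m² = 0.07615 of I₀.
Need I₃/I₀ = 0.07615, so cos²(θ − 106°) = 0.07615 / 0.1017 = 0.7485.
θ − 106° = arccos(√0.7485) = 30.1°, giving θ ≈ 106 + 30.1 = 136.1°.

θ ≈ 136°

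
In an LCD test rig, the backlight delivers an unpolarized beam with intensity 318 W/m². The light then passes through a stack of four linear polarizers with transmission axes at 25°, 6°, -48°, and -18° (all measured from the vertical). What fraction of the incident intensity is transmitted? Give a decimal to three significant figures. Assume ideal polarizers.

I/I₀ ≈ 0.116

Unpolarized light through the first polarizer → I₁ = 318 W/m²/2 = 159 W/m², polarized at 25°.
I₂ = I₁ · cos²(19°) = 159 · 0.894 = 142.1 W/m².
I₃ = I₂ · cos²(54°) = 142.1 · 0.3455 = 49.11 W/m².
I₄ = I₃ · cos²(30°) = 49.11 · 0.75 = 36.83 W/m².
Transmitted fraction = 0.1158.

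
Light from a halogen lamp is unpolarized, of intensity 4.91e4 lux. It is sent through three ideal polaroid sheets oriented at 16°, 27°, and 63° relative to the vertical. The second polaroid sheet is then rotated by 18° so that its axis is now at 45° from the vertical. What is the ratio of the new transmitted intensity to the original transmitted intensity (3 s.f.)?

Before rotation:
Unpolarized light through the first polarizer → I₁ = ½ I₀, now polarized at 16°.
I₂ = I₁ cos²(27° − 16°) = 0.5 I₀ · cos²(11°) = 0.4818 I₀.
I₃ = I₂ cos²(63° − 27°) = 0.4818 I₀ · cos²(36°) = 0.3153 I₀.
After rotation:
Unpolarized light through the first polarizer → I₁ = ½ I₀, now polarized at 16°.
I₂ = I₁ cos²(45° − 16°) = 0.5 I₀ · cos²(29°) = 0.3825 I₀.
I₃ = I₂ cos²(63° − 45°) = 0.3825 I₀ · cos²(18°) = 0.346 I₀.
Ratio = 0.346 / 0.3153 = 1.097.

I_new/I_old ≈ 1.10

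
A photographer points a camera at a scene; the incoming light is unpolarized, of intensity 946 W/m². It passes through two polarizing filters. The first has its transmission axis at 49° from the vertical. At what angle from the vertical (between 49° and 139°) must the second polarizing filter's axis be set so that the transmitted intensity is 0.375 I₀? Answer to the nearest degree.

θ ≈ 79°

Unpolarized light through the first polarizer → I₁ = ½ I₀, now polarized at 49°.
Need I₂/I₀ = 0.375, so cos²(θ − 49°) = 0.375 / 0.5 = 0.75.
θ − 49° = arccos(√0.75) = 30.0°, giving θ ≈ 49 + 30.0 = 79.0°.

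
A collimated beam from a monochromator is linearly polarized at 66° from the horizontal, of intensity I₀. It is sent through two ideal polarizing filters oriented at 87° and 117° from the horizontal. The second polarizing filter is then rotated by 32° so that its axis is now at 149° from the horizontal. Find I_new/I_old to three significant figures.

I_new/I_old ≈ 0.294

Before rotation:
By Malus's law, I₁ = I₀ cos²(87° − 66°) = I₀ cos²(21°) = 0.8716 I₀.
I₂ = I₁ cos²(117° − 87°) = 0.8716 I₀ · cos²(30°) = 0.6537 I₀.
After rotation:
I₁ = I₀ cos²(87° − 66°) = I₀ cos²(21°) = 0.8716 I₀.
I₂ = I₁ cos²(149° − 87°) = 0.8716 I₀ · cos²(62°) = 0.1921 I₀.
Ratio = 0.1921 / 0.6537 = 0.2939.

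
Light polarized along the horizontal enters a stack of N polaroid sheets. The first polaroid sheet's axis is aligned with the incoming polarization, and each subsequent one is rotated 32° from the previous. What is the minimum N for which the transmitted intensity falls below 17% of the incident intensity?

N = 7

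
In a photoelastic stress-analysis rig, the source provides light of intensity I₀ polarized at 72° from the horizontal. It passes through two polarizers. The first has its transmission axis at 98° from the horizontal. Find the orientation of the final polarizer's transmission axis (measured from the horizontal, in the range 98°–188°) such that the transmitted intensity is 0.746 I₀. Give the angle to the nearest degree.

I₁ = I₀ cos²(98° − 72°) = I₀ cos²(26°) = 0.8078 I₀.
Need I₂/I₀ = 0.746, so cos²(θ − 98°) = 0.746 / 0.8078 = 0.9235.
θ − 98° = arccos(√0.9235) = 16.1°, giving θ ≈ 98 + 16.1 = 114.1°.

θ ≈ 114°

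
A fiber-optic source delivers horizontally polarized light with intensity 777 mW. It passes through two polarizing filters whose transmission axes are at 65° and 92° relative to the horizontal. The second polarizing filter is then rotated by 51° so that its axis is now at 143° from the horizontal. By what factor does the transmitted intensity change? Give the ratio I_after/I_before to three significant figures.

I_new/I_old ≈ 0.0544

Before rotation:
I₁ = I₀ cos²(65° − 0°) = I₀ cos²(65°) = 0.1786 I₀.
I₂ = I₁ cos²(92° − 65°) = 0.1786 I₀ · cos²(27°) = 0.1418 I₀.
After rotation:
I₁ = I₀ cos²(65° − 0°) = I₀ cos²(65°) = 0.1786 I₀.
I₂ = I₁ cos²(143° − 65°) = 0.1786 I₀ · cos²(78°) = 0.007721 I₀.
Ratio = 0.007721 / 0.1418 = 0.05445.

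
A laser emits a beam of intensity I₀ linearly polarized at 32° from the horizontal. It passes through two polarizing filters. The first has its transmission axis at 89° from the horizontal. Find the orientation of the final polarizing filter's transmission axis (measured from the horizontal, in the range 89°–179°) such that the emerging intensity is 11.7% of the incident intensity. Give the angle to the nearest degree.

θ ≈ 140°

By Malus's law, I₁ = I₀ cos²(89° − 32°) = I₀ cos²(57°) = 0.2966 I₀.
Need I₂/I₀ = 0.117, so cos²(θ − 89°) = 0.117 / 0.2966 = 0.3944.
θ − 89° = arccos(√0.3944) = 51.1°, giving θ ≈ 89 + 51.1 = 140.1°.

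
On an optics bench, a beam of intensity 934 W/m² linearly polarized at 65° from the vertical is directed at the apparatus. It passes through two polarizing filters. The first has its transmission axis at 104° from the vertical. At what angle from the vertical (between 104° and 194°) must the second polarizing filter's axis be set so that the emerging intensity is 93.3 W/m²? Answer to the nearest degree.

θ ≈ 170°

I₁ = I₀ cos²(104° − 65°) = I₀ cos²(39°) = 0.604 I₀.
Target fraction: 93.3 / 934 W/m² = 0.09989 of I₀.
Need I₂/I₀ = 0.09989, so cos²(θ − 104°) = 0.09989 / 0.604 = 0.1654.
θ − 104° = arccos(√0.1654) = 66.0°, giving θ ≈ 104 + 66.0 = 170.0°.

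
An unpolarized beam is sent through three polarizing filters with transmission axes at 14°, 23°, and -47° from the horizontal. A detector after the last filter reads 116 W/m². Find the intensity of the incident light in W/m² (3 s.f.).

Unpolarized light through the first polarizer → I₁ = ½ I₀, now polarized at 14°.
I₂ = I₁ cos²(23° − 14°) = 0.5 I₀ · cos²(9°) = 0.4878 I₀.
I₃ = I₂ cos²(-47° − 23°) = 0.4878 I₀ · cos²(70°) = 0.05706 I₀.
So 116 W/m² = 0.05706 I₀, giving I₀ = 116/0.05706 = 2033 W/m².

I₀ ≈ 2030 W/m²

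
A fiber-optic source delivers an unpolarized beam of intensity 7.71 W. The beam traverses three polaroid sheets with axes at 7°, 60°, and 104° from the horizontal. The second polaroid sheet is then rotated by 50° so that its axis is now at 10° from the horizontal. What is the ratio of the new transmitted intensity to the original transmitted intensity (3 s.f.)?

Before rotation:
Unpolarized light through the first polarizer → I₁ = ½ I₀, now polarized at 7°.
I₂ = I₁ cos²(60° − 7°) = 0.5 I₀ · cos²(53°) = 0.1811 I₀.
I₃ = I₂ cos²(104° − 60°) = 0.1811 I₀ · cos²(44°) = 0.09371 I₀.
After rotation:
Unpolarized light through the first polarizer → I₁ = ½ I₀, now polarized at 7°.
I₂ = I₁ cos²(10° − 7°) = 0.5 I₀ · cos²(3°) = 0.4986 I₀.
Angle between axes 2 and 3: 86°. I₃ = 0.4986 I₀ · cos²(86°) = 0.002426 I₀.
Ratio = 0.002426 / 0.09371 = 0.02589.

I_new/I_old ≈ 0.0259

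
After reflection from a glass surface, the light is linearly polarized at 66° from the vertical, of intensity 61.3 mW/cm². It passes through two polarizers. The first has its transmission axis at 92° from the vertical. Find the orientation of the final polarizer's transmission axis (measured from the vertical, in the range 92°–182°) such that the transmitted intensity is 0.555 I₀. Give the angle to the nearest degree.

By Malus's law, I₁ = I₀ cos²(92° − 66°) = I₀ cos²(26°) = 0.8078 I₀.
Need I₂/I₀ = 0.555, so cos²(θ − 92°) = 0.555 / 0.8078 = 0.687.
θ − 92° = arccos(√0.687) = 34.0°, giving θ ≈ 92 + 34.0 = 126.0°.

θ ≈ 126°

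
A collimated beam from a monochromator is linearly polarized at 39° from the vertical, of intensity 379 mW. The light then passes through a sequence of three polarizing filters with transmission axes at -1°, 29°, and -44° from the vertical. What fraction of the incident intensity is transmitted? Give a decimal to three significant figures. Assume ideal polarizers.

I₁ = 379 mW · cos²(40°) = 222.4 mW.
I₂ = I₁ · cos²(30°) = 222.4 · 0.75 = 166.8 mW.
I₃ = I₂ · cos²(73°) = 166.8 · 0.08548 = 14.26 mW.
Transmitted fraction = 0.03762.

I/I₀ ≈ 0.0376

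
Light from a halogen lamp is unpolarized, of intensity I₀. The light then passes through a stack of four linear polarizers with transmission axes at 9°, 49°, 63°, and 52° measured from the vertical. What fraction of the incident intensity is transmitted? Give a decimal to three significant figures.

≈ 0.266 I₀

Unpolarized light through the first polarizer → I₁ = ½ I₀, now polarized at 9°.
I₂ = I₁ cos²(49° − 9°) = 0.5 I₀ · cos²(40°) = 0.2934 I₀.
I₃ = I₂ cos²(63° − 49°) = 0.2934 I₀ · cos²(14°) = 0.2762 I₀.
I₄ = I₃ cos²(52° − 63°) = 0.2762 I₀ · cos²(11°) = 0.2662 I₀.
Transmitted fraction = 0.2662.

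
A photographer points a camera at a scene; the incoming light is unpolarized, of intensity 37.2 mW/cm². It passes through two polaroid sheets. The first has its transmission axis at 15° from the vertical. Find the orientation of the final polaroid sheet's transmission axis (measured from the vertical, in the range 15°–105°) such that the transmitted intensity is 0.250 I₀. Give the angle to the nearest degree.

Unpolarized light through the first polarizer → I₁ = ½ I₀, now polarized at 15°.
Need I₂/I₀ = 0.25, so cos²(θ − 15°) = 0.25 / 0.5 = 0.5.
θ − 15° = arccos(√0.5) = 45.0°, giving θ ≈ 15 + 45.0 = 60.0°.

θ ≈ 60°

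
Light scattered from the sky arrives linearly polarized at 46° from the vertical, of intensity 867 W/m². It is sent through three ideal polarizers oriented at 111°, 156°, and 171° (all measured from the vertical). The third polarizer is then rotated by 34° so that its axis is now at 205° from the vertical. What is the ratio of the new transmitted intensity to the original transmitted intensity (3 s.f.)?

I_new/I_old ≈ 0.461

Before rotation:
I₁ = I₀ cos²(111° − 46°) = I₀ cos²(65°) = 0.1786 I₀.
I₂ = I₁ cos²(156° − 111°) = 0.1786 I₀ · cos²(45°) = 0.0893 I₀.
I₃ = I₂ cos²(171° − 156°) = 0.0893 I₀ · cos²(15°) = 0.08332 I₀.
After rotation:
I₁ = I₀ cos²(111° − 46°) = I₀ cos²(65°) = 0.1786 I₀.
I₂ = I₁ cos²(156° − 111°) = 0.1786 I₀ · cos²(45°) = 0.0893 I₀.
I₃ = I₂ cos²(205° − 156°) = 0.0893 I₀ · cos²(49°) = 0.03844 I₀.
Ratio = 0.03844 / 0.08332 = 0.4613.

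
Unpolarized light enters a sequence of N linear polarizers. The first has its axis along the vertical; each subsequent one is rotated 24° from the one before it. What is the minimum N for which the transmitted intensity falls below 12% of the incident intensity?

N = 9

First polarizer halves the unpolarized light: factor 1/2.
Each further stage multiplies by cos²(24°) = 0.8346.
After N polarizers: T = 0.5·0.8346^(N−1). Require T < 0.12 ⇒ N−1 > ln(0.12/0.5)/ln(0.8346) = 7.89, so N−1 ≥ 8 and N = 9.
Check: N=9 gives T = 0.1177 < 0.12; N=8 gives T = 0.141.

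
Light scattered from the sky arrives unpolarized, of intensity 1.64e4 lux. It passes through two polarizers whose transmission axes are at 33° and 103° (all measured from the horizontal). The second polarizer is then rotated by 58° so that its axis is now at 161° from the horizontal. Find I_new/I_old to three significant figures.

I_new/I_old ≈ 3.24

Before rotation:
Unpolarized light through the first polarizer → I₁ = ½ I₀, now polarized at 33°.
I₂ = I₁ cos²(103° − 33°) = 0.5 I₀ · cos²(70°) = 0.05849 I₀.
After rotation:
Unpolarized light through the first polarizer → I₁ = ½ I₀, now polarized at 33°.
Angle between axes 1 and 2: 52°. I₂ = 0.5 I₀ · cos²(52°) = 0.1895 I₀.
Ratio = 0.1895 / 0.05849 = 3.24.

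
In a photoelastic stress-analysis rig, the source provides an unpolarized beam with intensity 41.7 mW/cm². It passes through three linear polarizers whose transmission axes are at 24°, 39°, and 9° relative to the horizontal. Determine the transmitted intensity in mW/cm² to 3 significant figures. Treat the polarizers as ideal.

Unpolarized light through the first polarizer → I₁ = 41.7 mW/cm²/2 = 20.85 mW/cm², polarized at 24°.
I₂ = I₁ · cos²(15°) = 20.85 · 0.933 = 19.45 mW/cm².
I₃ = I₂ · cos²(30°) = 19.45 · 0.75 = 14.59 mW/cm².

I ≈ 14.6 mW/cm²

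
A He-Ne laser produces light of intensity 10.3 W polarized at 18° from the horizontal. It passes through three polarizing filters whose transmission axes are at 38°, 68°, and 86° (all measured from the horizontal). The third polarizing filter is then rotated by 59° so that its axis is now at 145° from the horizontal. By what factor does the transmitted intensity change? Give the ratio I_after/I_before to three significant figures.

Before rotation:
I₁ = I₀ cos²(38° − 18°) = I₀ cos²(20°) = 0.883 I₀.
I₂ = I₁ cos²(68° − 38°) = 0.883 I₀ · cos²(30°) = 0.6623 I₀.
I₃ = I₂ cos²(86° − 68°) = 0.6623 I₀ · cos²(18°) = 0.599 I₀.
After rotation:
I₁ = I₀ cos²(38° − 18°) = I₀ cos²(20°) = 0.883 I₀.
I₂ = I₁ cos²(68° − 38°) = 0.883 I₀ · cos²(30°) = 0.6623 I₀.
I₃ = I₂ cos²(145° − 68°) = 0.6623 I₀ · cos²(77°) = 0.03351 I₀.
Ratio = 0.03351 / 0.599 = 0.05595.

I_new/I_old ≈ 0.0559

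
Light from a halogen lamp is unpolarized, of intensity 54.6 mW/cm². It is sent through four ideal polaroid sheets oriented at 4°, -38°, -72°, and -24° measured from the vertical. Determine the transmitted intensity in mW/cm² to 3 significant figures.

Unpolarized light through the first polarizer → I₁ = 54.6 mW/cm²/2 = 27.3 mW/cm², polarized at 4°.
I₂ = I₁ · cos²(42°) = 27.3 · 0.5523 = 15.08 mW/cm².
I₃ = I₂ · cos²(34°) = 15.08 · 0.6873 = 10.36 mW/cm².
I₄ = I₃ · cos²(48°) = 10.36 · 0.4477 = 4.64 mW/cm².

I ≈ 4.64 mW/cm²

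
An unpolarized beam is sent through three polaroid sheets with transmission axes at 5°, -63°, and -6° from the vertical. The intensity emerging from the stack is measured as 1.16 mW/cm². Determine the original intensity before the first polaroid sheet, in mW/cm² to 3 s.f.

I₀ ≈ 55.7 mW/cm²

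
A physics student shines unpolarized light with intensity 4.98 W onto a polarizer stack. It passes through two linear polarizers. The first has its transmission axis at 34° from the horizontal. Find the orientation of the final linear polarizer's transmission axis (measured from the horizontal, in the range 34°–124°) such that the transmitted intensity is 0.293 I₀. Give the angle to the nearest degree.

Unpolarized light through the first polarizer → I₁ = ½ I₀, now polarized at 34°.
Need I₂/I₀ = 0.293, so cos²(θ − 34°) = 0.293 / 0.5 = 0.586.
θ − 34° = arccos(√0.586) = 40.0°, giving θ ≈ 34 + 40.0 = 74.0°.

θ ≈ 74°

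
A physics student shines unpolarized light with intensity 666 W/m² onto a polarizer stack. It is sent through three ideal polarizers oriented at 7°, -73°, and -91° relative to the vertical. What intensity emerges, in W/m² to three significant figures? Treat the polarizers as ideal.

Unpolarized light through the first polarizer → I₁ = 666 W/m²/2 = 333 W/m², polarized at 7°.
I₂ = I₁ · cos²(80°) = 333 · 0.03015 = 10.04 W/m².
I₃ = I₂ · cos²(18°) = 10.04 · 0.9045 = 9.082 W/m².

I ≈ 9.08 W/m²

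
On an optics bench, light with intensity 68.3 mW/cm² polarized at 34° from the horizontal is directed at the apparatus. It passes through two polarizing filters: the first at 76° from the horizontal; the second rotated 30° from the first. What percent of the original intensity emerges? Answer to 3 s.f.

≈ 41.4%

I₁ = 68.3 mW/cm² · cos²(42°) = 37.72 mW/cm².
I₂ = I₁ · cos²(30°) = 37.72 · 0.75 = 28.29 mW/cm².
That is 41.42% of the incident intensity.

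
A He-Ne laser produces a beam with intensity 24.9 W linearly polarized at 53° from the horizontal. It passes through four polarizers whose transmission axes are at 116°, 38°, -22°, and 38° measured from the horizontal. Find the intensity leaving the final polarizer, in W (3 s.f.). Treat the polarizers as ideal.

I₁ = 24.9 W · cos²(63°) = 5.132 W.
I₂ = I₁ · cos²(78°) = 5.132 · 0.04323 = 0.2218 W.
I₃ = I₂ · cos²(60°) = 0.2218 · 0.25 = 0.05546 W.
I₄ = I₃ · cos²(60°) = 0.05546 · 0.25 = 0.01387 W.

I ≈ 0.0139 W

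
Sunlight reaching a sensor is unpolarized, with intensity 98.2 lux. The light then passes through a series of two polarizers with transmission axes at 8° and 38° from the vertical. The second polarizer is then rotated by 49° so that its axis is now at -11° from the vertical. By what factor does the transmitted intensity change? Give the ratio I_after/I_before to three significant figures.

Before rotation:
Unpolarized light through the first polarizer → I₁ = ½ I₀, now polarized at 8°.
I₂ = I₁ cos²(38° − 8°) = 0.5 I₀ · cos²(30°) = 0.375 I₀.
After rotation:
Unpolarized light through the first polarizer → I₁ = ½ I₀, now polarized at 8°.
I₂ = I₁ cos²(-11° − 8°) = 0.5 I₀ · cos²(19°) = 0.447 I₀.
Ratio = 0.447 / 0.375 = 1.192.

I_new/I_old ≈ 1.19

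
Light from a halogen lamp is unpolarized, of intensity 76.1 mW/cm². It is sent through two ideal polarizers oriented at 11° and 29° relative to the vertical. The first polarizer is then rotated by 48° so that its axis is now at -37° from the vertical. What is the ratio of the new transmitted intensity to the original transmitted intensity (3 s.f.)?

I_new/I_old ≈ 0.183

Before rotation:
Unpolarized light through the first polarizer → I₁ = ½ I₀, now polarized at 11°.
I₂ = I₁ cos²(29° − 11°) = 0.5 I₀ · cos²(18°) = 0.4523 I₀.
After rotation:
Unpolarized light through the first polarizer → I₁ = ½ I₀, now polarized at -37°.
I₂ = I₁ cos²(29° + 37°) = 0.5 I₀ · cos²(66°) = 0.08272 I₀.
Ratio = 0.08272 / 0.4523 = 0.1829.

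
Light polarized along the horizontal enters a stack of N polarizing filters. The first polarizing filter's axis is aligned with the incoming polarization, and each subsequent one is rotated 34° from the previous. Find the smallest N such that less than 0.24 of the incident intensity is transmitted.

First polarizer is aligned with the polarization: full transmission.
Each further stage multiplies by cos²(34°) = 0.6873.
After N polarizers: T = 0.6873^(N−1). Require T < 0.24 ⇒ N−1 > ln(0.24)/ln(0.6873) = 3.81, so N−1 ≥ 4 and N = 5.
Check: N=5 gives T = 0.2231 < 0.24; N=4 gives T = 0.3247.

N = 5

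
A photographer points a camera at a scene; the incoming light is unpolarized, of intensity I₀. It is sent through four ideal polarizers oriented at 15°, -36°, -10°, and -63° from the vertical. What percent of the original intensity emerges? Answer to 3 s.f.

≈ 5.79%

Unpolarized light through the first polarizer → I₁ = ½ I₀, now polarized at 15°.
I₂ = I₁ cos²(-36° − 15°) = 0.5 I₀ · cos²(51°) = 0.198 I₀.
I₃ = I₂ cos²(-10° + 36°) = 0.198 I₀ · cos²(26°) = 0.16 I₀.
I₄ = I₃ cos²(-63° + 10°) = 0.16 I₀ · cos²(53°) = 0.05794 I₀.
That is 5.794% of the incident intensity.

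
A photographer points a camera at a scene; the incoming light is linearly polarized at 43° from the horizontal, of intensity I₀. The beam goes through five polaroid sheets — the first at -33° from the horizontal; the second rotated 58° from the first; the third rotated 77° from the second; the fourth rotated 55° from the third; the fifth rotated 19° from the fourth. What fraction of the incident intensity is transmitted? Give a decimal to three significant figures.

I₁ = I₀ cos²(-33° − 43°) = I₀ cos²(76°) = 0.05853 I₀.
I₂ = I₁ cos²(58°) = 0.05853 · 0.2808 I₀ = 0.01644 I₀.
I₃ = I₂ cos²(77°) = 0.01644 · 0.0506 I₀ = 0.0008317 I₀.
I₄ = I₃ cos²(55°) = 0.0008317 · 0.329 I₀ = 0.0002736 I₀.
I₅ = I₄ cos²(19°) = 0.0002736 · 0.894 I₀ = 0.0002446 I₀.
Transmitted fraction = 0.0002446.

≈ 0.000245 I₀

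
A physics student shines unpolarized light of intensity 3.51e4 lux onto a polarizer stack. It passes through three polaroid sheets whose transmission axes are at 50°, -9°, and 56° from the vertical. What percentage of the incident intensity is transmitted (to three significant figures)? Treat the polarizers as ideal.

≈ 2.37%

Unpolarized light through the first polarizer → I₁ = 3.51e4 lux/2 = 1.755e+04 lux, polarized at 50°.
I₂ = I₁ · cos²(59°) = 1.755e+04 · 0.2653 = 4655 lux.
I₃ = I₂ · cos²(65°) = 4655 · 0.1786 = 831.5 lux.
That is 2.369% of the incident intensity.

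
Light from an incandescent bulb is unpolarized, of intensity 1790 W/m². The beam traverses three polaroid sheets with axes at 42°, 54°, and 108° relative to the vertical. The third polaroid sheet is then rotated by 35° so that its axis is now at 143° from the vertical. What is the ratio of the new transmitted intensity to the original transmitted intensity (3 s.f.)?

Before rotation:
Unpolarized light through the first polarizer → I₁ = ½ I₀, now polarized at 42°.
I₂ = I₁ cos²(54° − 42°) = 0.5 I₀ · cos²(12°) = 0.4784 I₀.
I₃ = I₂ cos²(108° − 54°) = 0.4784 I₀ · cos²(54°) = 0.1653 I₀.
After rotation:
Unpolarized light through the first polarizer → I₁ = ½ I₀, now polarized at 42°.
I₂ = I₁ cos²(54° − 42°) = 0.5 I₀ · cos²(12°) = 0.4784 I₀.
I₃ = I₂ cos²(143° − 54°) = 0.4784 I₀ · cos²(89°) = 0.0001457 I₀.
Ratio = 0.0001457 / 0.1653 = 0.0008816.

I_new/I_old ≈ 0.000882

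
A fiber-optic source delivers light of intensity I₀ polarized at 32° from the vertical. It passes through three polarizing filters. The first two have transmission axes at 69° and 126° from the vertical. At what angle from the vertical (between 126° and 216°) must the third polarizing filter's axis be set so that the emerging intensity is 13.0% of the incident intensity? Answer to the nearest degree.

θ ≈ 160°

I₁ = I₀ cos²(69° − 32°) = I₀ cos²(37°) = 0.6378 I₀.
I₂ = I₁ cos²(126° − 69°) = 0.6378 I₀ · cos²(57°) = 0.1892 I₀.
Need I₃/I₀ = 0.13, so cos²(θ − 126°) = 0.13 / 0.1892 = 0.6871.
θ − 126° = arccos(√0.6871) = 34.0°, giving θ ≈ 126 + 34.0 = 160.0°.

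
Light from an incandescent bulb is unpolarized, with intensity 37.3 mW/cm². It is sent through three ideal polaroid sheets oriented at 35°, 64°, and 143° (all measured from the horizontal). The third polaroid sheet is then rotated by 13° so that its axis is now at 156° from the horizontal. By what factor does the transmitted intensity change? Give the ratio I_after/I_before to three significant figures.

I_new/I_old ≈ 0.0335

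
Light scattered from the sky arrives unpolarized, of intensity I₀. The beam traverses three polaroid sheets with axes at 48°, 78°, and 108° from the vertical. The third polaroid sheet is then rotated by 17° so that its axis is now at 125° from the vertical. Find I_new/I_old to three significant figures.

I_new/I_old ≈ 0.620

Before rotation:
Unpolarized light through the first polarizer → I₁ = ½ I₀, now polarized at 48°.
I₂ = I₁ cos²(78° − 48°) = 0.5 I₀ · cos²(30°) = 0.375 I₀.
I₃ = I₂ cos²(108° − 78°) = 0.375 I₀ · cos²(30°) = 0.2813 I₀.
After rotation:
Unpolarized light through the first polarizer → I₁ = ½ I₀, now polarized at 48°.
I₂ = I₁ cos²(78° − 48°) = 0.5 I₀ · cos²(30°) = 0.375 I₀.
I₃ = I₂ cos²(125° − 78°) = 0.375 I₀ · cos²(47°) = 0.1744 I₀.
Ratio = 0.1744 / 0.2813 = 0.6202.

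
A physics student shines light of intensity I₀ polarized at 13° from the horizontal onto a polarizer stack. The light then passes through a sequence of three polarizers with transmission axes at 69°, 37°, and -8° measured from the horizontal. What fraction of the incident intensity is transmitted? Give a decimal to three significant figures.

I₁ = I₀ cos²(69° − 13°) = I₀ cos²(56°) = 0.3127 I₀.
I₂ = I₁ cos²(37° − 69°) = 0.3127 I₀ · cos²(32°) = 0.2249 I₀.
I₃ = I₂ cos²(-8° − 37°) = 0.2249 I₀ · cos²(45°) = 0.1124 I₀.
Transmitted fraction = 0.1124.

≈ 0.112 I₀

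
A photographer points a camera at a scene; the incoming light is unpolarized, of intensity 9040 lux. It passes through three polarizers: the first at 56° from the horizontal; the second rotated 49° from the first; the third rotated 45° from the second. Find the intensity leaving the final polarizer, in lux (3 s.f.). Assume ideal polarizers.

I ≈ 973 lux

Unpolarized light through the first polarizer → I₁ = 9040 lux/2 = 4520 lux, polarized at 56°.
I₂ = I₁ · cos²(49°) = 4520 · 0.4304 = 1945 lux.
I₃ = I₂ · cos²(45°) = 1945 · 0.5 = 972.7 lux.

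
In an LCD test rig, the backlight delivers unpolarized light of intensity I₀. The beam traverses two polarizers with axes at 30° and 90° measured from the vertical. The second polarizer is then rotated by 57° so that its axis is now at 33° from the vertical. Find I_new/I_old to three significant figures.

I_new/I_old ≈ 3.99

Before rotation:
Unpolarized light through the first polarizer → I₁ = ½ I₀, now polarized at 30°.
I₂ = I₁ cos²(90° − 30°) = 0.5 I₀ · cos²(60°) = 0.125 I₀.
After rotation:
Unpolarized light through the first polarizer → I₁ = ½ I₀, now polarized at 30°.
I₂ = I₁ cos²(33° − 30°) = 0.5 I₀ · cos²(3°) = 0.4986 I₀.
Ratio = 0.4986 / 0.125 = 3.989.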